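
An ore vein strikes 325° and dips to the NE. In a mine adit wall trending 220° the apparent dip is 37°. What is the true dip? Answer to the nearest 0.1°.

38.0°

β = acute angle between strike 325° and section 220° = 75°.
tan δ = tan α / sin β = tan 37° / sin 75° = 0.7536 / 0.9659 = 0.7801
true dip = arctan 0.7801 = 37.96°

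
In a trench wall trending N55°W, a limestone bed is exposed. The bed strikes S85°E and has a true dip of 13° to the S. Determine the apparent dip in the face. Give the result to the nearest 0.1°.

6.6°

The strike is S85°E and the section trends N55°W; the acute angle between them is β = 30°.
tan α = tan 13° × sin 30° = 0.2309 × 0.5000 = 0.1154
α = arctan(0.1154) = 6.58°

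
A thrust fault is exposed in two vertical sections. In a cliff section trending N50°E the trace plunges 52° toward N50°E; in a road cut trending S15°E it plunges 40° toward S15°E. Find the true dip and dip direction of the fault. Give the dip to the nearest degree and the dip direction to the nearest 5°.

true dip 63°, dip direction 100°

The two traces are lines in the plane: v₁ = (sin 50°·cos 52°, cos 50°·cos 52°, −sin 52°), v₂ = (sin 165°·cos 40°, cos 165°·cos 40°, −sin 40°).
Cross product v₁ × v₂ gives the pole to the plane: n ∝ (0.837, -0.147, 0.427).
Dip δ = arctan(|n_h|/n_z) = arctan(0.850/0.427) = 63.3°.
The horizontal component of n points toward azimuth atan2(n_x, n_y) = 100°, the dip direction.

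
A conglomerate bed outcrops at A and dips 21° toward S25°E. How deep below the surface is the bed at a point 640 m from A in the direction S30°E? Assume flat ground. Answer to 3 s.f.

245 m

The hole lies 5° from the dip direction, so the down-dip offset is 640 × cos 5° = 637.56 m.
Depth = down-dip offset × tan(dip) = 637.56 × tan 21° = 637.56 × 0.3839
Depth = 244.74 m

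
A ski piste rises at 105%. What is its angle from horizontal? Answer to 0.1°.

46.4°

tan θ = 105/100 = 1.0500
θ = arctan(1.0500) = 46.40°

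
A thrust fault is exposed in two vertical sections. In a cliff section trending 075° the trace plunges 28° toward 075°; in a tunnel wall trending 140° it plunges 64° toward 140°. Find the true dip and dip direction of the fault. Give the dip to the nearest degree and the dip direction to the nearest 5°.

Each apparent-dip line lies in the plane. As unit vectors (x east, y north, z up), v₁ plunges 28°→075° and v₂ plunges 64°→140°.
n = v₁ × v₂ = (0.363, -0.634, 0.351) (taken with n_z > 0).
True dip = arccos(n_z / |n|) = arccos(0.4327) = 64.4°.
Dip direction = atan2(0.363, -0.634) = 150° (azimuth of n's horizontal projection).

true dip 64°, dip direction 150°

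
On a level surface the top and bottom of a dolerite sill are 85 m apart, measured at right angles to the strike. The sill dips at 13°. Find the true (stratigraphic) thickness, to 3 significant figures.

True thickness t = w · sin(dip) = 85 × sin 13°
t = 85 × 0.2250 = 19.121 m

19.1 m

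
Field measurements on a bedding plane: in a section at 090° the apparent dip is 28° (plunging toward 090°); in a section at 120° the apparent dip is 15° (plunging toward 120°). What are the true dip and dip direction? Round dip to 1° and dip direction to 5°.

The two traces are lines in the plane: v₁ = (sin 90°·cos 28°, cos 90°·cos 28°, −sin 28°), v₂ = (sin 120°·cos 15°, cos 120°·cos 15°, −sin 15°).
n = v₁ × v₂ = (0.227, 0.164, 0.426) (taken with n_z > 0).
tan δ = √(n_x²+n_y²)/n_z = 0.280/0.426, so δ = 33.3°.
The horizontal component of n points toward azimuth atan2(n_x, n_y) = 54°, the dip direction.

true dip 33°, dip direction 055°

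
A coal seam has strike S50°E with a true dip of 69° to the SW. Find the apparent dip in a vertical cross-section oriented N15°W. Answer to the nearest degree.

56°

The strike is S50°E and the section trends N15°W; the acute angle between them is β = 35°.
tan(apparent dip) = tan 69° · sin 35° = 1.4942
α = arctan(1.4942) = 56.21°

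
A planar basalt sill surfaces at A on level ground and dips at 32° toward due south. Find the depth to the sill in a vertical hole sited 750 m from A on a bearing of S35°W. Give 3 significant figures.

384 m

The hole lies 35° from the dip direction, so the down-dip offset is 750 × cos 35° = 614.36 m.
Depth = down-dip offset × tan(dip) = 614.36 × tan 32° = 614.36 × 0.6249
Depth = 383.90 m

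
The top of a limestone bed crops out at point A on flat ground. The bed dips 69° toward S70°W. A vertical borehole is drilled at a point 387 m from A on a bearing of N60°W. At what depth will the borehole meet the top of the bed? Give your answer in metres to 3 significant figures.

648 m

The hole lies 50° from the dip direction, so the down-dip offset is 387 × cos 50° = 248.76 m.
Depth = down-dip offset × tan(dip) = 248.76 × tan 69° = 248.76 × 2.6051
Depth = 648.04 m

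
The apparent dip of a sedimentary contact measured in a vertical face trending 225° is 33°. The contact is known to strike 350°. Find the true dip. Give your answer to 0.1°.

β = acute angle between strike 350° and section 225° = 55°.
tan δ = tan α / sin β = tan 33° / sin 55° = 0.6494 / 0.8192 = 0.7928
δ = arctan(0.7928) = 38.41°

38.4°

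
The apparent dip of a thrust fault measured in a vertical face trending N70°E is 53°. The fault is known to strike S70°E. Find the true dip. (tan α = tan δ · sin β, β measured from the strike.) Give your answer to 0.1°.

β = acute angle between strike S70°E and section N70°E = 40°.
tan(true dip) = tan 53° / sin 40° = 2.0645
true dip = arctan 2.0645 = 64.16°

64.2°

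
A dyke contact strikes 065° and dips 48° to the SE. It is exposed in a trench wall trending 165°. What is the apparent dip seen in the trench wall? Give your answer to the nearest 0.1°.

47.6°

The strike is 065° and the section trends 165°; the acute angle between them is β = 80°.
tan α = tan 48° × sin 80° = 1.1106 × 0.9848 = 1.0937
apparent dip = arctan 1.0937 = 47.56°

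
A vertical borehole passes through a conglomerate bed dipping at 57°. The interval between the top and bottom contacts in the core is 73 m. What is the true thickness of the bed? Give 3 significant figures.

39.8 m

True thickness t = h · cos(dip) = 73 × cos 57°
t = 73 × 0.5446 = 39.759 m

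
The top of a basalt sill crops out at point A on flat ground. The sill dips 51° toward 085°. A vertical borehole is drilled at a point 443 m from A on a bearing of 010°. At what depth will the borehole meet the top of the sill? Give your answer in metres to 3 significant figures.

142 m

The hole lies 75° from the dip direction, so the down-dip offset is 443 × cos 75° = 114.66 m.
Depth = down-dip offset × tan(dip) = 114.66 × tan 51° = 114.66 × 1.2349
Depth = 141.59 m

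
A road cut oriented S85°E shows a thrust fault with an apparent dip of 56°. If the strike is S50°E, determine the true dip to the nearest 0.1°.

β = acute angle between strike S50°E and section S85°E = 35°.
tan(true dip) = tan 56° / sin 35° = 2.5848
true dip = arctan 2.5848 = 68.85°

68.8°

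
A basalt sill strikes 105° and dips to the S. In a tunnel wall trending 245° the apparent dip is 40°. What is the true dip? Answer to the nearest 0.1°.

52.5°

The section is 40° from the strike.
tan δ = tan α / sin β = tan 40° / sin 40° = 0.8391 / 0.6428 = 1.3054
true dip = arctan 1.3054 = 52.55°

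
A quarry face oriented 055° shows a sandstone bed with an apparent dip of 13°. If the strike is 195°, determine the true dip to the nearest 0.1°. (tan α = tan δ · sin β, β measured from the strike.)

19.8°

β = acute angle between strike 195° and section 055° = 40°.
tan δ = tan α / sin β = tan 13° / sin 40° = 0.2309 / 0.6428 = 0.3592
true dip = arctan 0.3592 = 19.76°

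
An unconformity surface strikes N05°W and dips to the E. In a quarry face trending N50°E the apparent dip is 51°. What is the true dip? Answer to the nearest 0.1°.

β = acute angle between strike N05°W and section N50°E = 55°.
tan(true dip) = tan 51° / sin 55° = 1.5075
true dip = arctan 1.5075 = 56.44°

56.4°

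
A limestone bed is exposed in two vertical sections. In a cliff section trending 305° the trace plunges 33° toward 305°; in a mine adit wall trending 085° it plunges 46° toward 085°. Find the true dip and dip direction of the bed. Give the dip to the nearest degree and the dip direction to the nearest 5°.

true dip 68°, dip direction 020°

Represent each trace as a vector plunging at its apparent dip toward its trend (east-north-up frame): v₁ = (-0.687, 0.481, -0.545), v₂ = (0.692, 0.061, -0.719).
n = v₁ × v₂ = (0.313, 0.871, 0.374) (taken with n_z > 0).
True dip = arccos(n_z / |n|) = arccos(0.3750) = 68.0°.
The horizontal component of n points toward azimuth atan2(n_x, n_y) = 20°, the dip direction.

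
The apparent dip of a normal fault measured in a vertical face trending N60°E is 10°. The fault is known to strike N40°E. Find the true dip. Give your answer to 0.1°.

The section is 20° from the strike.
tan(true dip) = tan 10° / sin 20° = 0.5155
δ = arctan(0.5155) = 27.27°

27.3°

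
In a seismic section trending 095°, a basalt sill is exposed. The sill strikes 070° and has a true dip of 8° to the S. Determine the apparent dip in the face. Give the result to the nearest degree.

3°

The section lies 25° from the strike.
tan(apparent dip) = tan 8° · sin 25° = 0.0594
apparent dip = arctan 0.0594 = 3.40°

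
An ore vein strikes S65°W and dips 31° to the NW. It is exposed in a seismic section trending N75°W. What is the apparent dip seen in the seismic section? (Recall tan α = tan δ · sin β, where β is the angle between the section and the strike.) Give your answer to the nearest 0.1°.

21.1°

The section lies 40° from the strike.
tan α = tan 31° × sin 40° = 0.6009 × 0.6428 = 0.3862
apparent dip = arctan 0.3862 = 21.12°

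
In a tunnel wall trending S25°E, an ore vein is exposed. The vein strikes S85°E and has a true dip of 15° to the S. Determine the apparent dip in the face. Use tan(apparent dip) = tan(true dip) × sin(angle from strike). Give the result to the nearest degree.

13°

Angle between strike (S85°E) and section (S25°E): β = 60°.
tan α = tan 15° × sin 60° = 0.2679 × 0.8660 = 0.2321
α = arctan(0.2321) = 13.06°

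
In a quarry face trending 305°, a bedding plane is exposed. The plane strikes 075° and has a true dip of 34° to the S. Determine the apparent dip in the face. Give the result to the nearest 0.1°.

27.3°

The strike is 075° and the section trends 305°; the acute angle between them is β = 50°.
tan(apparent dip) = tan 34° · sin 50° = 0.5167
α = arctan(0.5167) = 27.33°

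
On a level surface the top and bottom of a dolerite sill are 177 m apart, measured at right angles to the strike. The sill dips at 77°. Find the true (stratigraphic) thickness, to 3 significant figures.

172 m

True thickness t = w · sin(dip) = 177 × sin 77°
t = 177 × 0.9744 = 172.464 m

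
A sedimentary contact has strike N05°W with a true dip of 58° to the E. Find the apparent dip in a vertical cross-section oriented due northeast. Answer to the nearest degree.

51°

The strike is N05°W and the section trends due northeast; the acute angle between them is β = 50°.
tan α = tan 58° × sin 50° = 1.6003 × 0.7660 = 1.2259
apparent dip = arctan 1.2259 = 50.80°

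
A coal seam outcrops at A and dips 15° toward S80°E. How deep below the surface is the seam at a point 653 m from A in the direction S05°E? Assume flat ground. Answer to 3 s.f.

The hole lies 75° from the dip direction, so the down-dip offset is 653 × cos 75° = 169.01 m.
Depth = down-dip offset × tan(dip) = 169.01 × tan 15° = 169.01 × 0.2679
Depth = 45.29 m

45.3 m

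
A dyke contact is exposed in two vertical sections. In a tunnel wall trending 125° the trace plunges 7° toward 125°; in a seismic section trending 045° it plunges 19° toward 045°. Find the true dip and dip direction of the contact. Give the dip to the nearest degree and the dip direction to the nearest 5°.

The two traces are lines in the plane: v₁ = (sin 125°·cos 7°, cos 125°·cos 7°, −sin 7°), v₂ = (sin 45°·cos 19°, cos 45°·cos 19°, −sin 19°).
The plane normal is n = v₁ × v₂ ∝ (0.267, 0.183, 0.924).
tan δ = √(n_x²+n_y²)/n_z = 0.324/0.924, so δ = 19.3°.
The horizontal component of n points toward azimuth atan2(n_x, n_y) = 56°, the dip direction.

true dip 19°, dip direction 055°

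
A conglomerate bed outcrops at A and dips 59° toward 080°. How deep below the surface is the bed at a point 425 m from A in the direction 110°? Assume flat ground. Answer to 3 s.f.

613 m

The hole lies 30° from the dip direction, so the down-dip offset is 425 × cos 30° = 368.06 m.
Depth = down-dip offset × tan(dip) = 368.06 × tan 59° = 368.06 × 1.6643
Depth = 612.56 m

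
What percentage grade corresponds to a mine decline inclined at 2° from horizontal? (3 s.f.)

3.49%

grade % = 100 × tan 2° = 100 × 0.0349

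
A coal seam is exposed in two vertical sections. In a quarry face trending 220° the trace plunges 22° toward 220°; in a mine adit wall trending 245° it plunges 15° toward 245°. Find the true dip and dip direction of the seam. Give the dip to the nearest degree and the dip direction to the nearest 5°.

true dip 25°, dip direction 190°

Each apparent-dip line lies in the plane. As unit vectors (x east, y north, z up), v₁ plunges 22°→220° and v₂ plunges 15°→245°.
Cross product v₁ × v₂ gives the pole to the plane: n ∝ (-0.031, -0.174, 0.378).
Dip δ = arctan(|n_h|/n_z) = arctan(0.176/0.378) = 25.0°.
The horizontal component of n points toward azimuth atan2(n_x, n_y) = 190°, the dip direction.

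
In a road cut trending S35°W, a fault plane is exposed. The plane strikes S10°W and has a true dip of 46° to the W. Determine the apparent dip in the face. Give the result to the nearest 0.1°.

23.6°

The strike is S10°W and the section trends S35°W; the acute angle between them is β = 25°.
tan α = tan 46° × sin 25° = 1.0355 × 0.4226 = 0.4376
apparent dip = arctan 0.4376 = 23.64°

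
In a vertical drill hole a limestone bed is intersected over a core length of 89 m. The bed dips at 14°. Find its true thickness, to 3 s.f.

86.4 m

True thickness t = h · cos(dip) = 89 × cos 14°
t = 89 × 0.9703 = 86.356 m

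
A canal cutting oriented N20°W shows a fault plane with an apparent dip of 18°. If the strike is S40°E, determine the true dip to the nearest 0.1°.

43.5°

β = acute angle between strike S40°E and section N20°W = 20°.
tan δ = tan α / sin β = tan 18° / sin 20° = 0.3249 / 0.3420 = 0.9500
true dip = arctan 0.9500 = 43.53°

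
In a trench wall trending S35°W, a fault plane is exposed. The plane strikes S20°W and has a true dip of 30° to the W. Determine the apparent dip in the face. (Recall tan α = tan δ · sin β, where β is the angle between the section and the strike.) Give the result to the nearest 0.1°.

Angle between strike (S20°W) and section (S35°W): β = 15°.
tan(apparent dip) = tan 30° · sin 15° = 0.1494
α = arctan(0.1494) = 8.50°

8.5°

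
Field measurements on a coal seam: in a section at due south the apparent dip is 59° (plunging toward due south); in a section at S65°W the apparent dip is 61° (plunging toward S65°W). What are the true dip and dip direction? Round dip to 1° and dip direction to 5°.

Each apparent-dip line lies in the plane. As unit vectors (x east, y north, z up), v₁ plunges 59°→due south and v₂ plunges 61°→S65°W.
Cross product v₁ × v₂ gives the pole to the plane: n ∝ (-0.275, -0.377, 0.226).
Dip δ = arctan(|n_h|/n_z) = arctan(0.466/0.226) = 64.1°.
Dip direction = atan2(-0.275, -0.377) = 216° (azimuth of n's horizontal projection).

true dip 64°, dip direction 215°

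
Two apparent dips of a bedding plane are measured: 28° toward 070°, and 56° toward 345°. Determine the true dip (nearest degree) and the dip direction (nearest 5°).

true dip 57°, dip direction 000°

The two traces are lines in the plane: v₁ = (sin 70°·cos 28°, cos 70°·cos 28°, −sin 28°), v₂ = (sin 345°·cos 56°, cos 345°·cos 56°, −sin 56°).
n = v₁ × v₂ = (0.003, 0.756, 0.492) (taken with n_z > 0).
True dip = arccos(n_z / |n|) = arccos(0.5454) = 56.9°.
Dip direction = azimuth of (n_x, n_y) = atan2(0.003, 0.756) = 0°.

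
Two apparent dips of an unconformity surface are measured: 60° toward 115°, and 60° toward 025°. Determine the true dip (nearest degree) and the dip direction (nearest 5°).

true dip 68°, dip direction 070°

The two traces are lines in the plane: v₁ = (sin 115°·cos 60°, cos 115°·cos 60°, −sin 60°), v₂ = (sin 25°·cos 60°, cos 25°·cos 60°, −sin 60°).
The plane normal is n = v₁ × v₂ ∝ (0.575, 0.209, 0.250).
True dip = arccos(n_z / |n|) = arccos(0.3780) = 67.8°.
Dip direction = azimuth of (n_x, n_y) = atan2(0.575, 0.209) = 70°.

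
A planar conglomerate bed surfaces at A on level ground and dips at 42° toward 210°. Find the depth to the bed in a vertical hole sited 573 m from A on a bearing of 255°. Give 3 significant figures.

365 m

The hole lies 45° from the dip direction, so the down-dip offset is 573 × cos 45° = 405.17 m.
Depth = down-dip offset × tan(dip) = 405.17 × tan 42° = 405.17 × 0.9004
Depth = 364.82 m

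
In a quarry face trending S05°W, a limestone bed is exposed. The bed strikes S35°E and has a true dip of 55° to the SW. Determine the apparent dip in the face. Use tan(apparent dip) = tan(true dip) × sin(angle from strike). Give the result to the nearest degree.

43°

The section lies 40° from the strike.
tan α = tan 55° × sin 40° = 1.4281 × 0.6428 = 0.9180
α = arctan(0.9180) = 42.55°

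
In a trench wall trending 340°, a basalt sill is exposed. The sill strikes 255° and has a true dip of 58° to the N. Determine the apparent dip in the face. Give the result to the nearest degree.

58°

The section lies 85° from the strike.
tan(apparent dip) = tan 58° · sin 85° = 1.5942
apparent dip = arctan 1.5942 = 57.90°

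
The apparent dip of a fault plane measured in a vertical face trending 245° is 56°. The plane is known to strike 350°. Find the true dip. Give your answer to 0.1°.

β = acute angle between strike 350° and section 245° = 75°.
tan δ = tan α / sin β = tan 56° / sin 75° = 1.4826 / 0.9659 = 1.5349
δ = arctan(1.5349) = 56.91°

56.9°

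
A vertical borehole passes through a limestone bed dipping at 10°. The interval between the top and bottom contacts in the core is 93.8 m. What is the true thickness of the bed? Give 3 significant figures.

True thickness t = h · cos(dip) = 93.8 × cos 10°
t = 93.8 × 0.9848 = 92.375 m

92.4 m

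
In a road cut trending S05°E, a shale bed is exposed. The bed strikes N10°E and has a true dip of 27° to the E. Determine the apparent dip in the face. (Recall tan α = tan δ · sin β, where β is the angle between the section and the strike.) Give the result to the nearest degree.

The strike is N10°E and the section trends S05°E; the acute angle between them is β = 15°.
tan α = tan 27° × sin 15° = 0.5095 × 0.2588 = 0.1319
α = arctan(0.1319) = 7.51°

8°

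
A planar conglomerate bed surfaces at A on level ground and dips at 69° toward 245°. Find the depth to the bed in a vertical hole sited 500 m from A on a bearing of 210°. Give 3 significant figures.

The hole lies 35° from the dip direction, so the down-dip offset is 500 × cos 35° = 409.58 m.
Depth = down-dip offset × tan(dip) = 409.58 × tan 69° = 409.58 × 2.6051
Depth = 1066.98 m

1070 m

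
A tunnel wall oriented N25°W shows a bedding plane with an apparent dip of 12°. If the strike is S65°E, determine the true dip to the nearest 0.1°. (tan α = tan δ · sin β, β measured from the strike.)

The section is 40° from the strike.
tan δ = tan α / sin β = tan 12° / sin 40° = 0.2126 / 0.6428 = 0.3307
true dip = arctan 0.3307 = 18.30°

18.3°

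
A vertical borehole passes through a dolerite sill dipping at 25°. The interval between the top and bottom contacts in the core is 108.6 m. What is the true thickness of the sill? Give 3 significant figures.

98.4 m

True thickness t = h · cos(dip) = 108.6 × cos 25°
t = 108.6 × 0.9063 = 98.425 m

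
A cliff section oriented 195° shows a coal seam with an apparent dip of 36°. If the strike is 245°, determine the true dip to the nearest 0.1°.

43.5°

β = acute angle between strike 245° and section 195° = 50°.
tan(true dip) = tan 36° / sin 50° = 0.9484
δ = arctan(0.9484) = 43.48°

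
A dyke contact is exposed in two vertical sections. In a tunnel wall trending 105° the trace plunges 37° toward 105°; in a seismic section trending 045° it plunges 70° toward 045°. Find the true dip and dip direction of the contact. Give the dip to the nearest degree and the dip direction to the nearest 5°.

The two traces are lines in the plane: v₁ = (sin 105°·cos 37°, cos 105°·cos 37°, −sin 37°), v₂ = (sin 45°·cos 70°, cos 45°·cos 70°, −sin 70°).
Cross product v₁ × v₂ gives the pole to the plane: n ∝ (0.340, 0.579, 0.237).
Dip δ = arctan(|n_h|/n_z) = arctan(0.672/0.237) = 70.6°.
Dip direction = azimuth of (n_x, n_y) = atan2(0.340, 0.579) = 30°.

true dip 71°, dip direction 030°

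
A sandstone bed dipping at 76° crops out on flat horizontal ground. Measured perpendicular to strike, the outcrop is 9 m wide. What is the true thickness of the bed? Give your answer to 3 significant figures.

8.73 m

True thickness t = w · sin(dip) = 9 × sin 76°
t = 9 × 0.9703 = 8.733 m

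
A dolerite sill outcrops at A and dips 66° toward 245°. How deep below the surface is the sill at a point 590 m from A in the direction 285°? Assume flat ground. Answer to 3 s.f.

1020 m

The hole lies 40° from the dip direction, so the down-dip offset is 590 × cos 40° = 451.97 m.
Depth = down-dip offset × tan(dip) = 451.97 × tan 66° = 451.97 × 2.2460
Depth = 1015.13 m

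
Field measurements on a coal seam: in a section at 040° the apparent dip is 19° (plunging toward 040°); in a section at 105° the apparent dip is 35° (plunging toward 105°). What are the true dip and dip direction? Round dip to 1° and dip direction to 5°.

The two traces are lines in the plane: v₁ = (sin 40°·cos 19°, cos 40°·cos 19°, −sin 19°), v₂ = (sin 105°·cos 35°, cos 105°·cos 35°, −sin 35°).
n = v₁ × v₂ = (0.484, -0.091, 0.702) (taken with n_z > 0).
True dip = arccos(n_z / |n|) = arccos(0.8184) = 35.1°.
Dip direction = atan2(0.484, -0.091) = 101° (azimuth of n's horizontal projection).

true dip 35°, dip direction 100°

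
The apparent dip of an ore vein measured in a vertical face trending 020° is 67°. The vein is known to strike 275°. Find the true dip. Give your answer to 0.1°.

β = acute angle between strike 275° and section 020° = 75°.
tan(true dip) = tan 67° / sin 75° = 2.4390
δ = arctan(2.4390) = 67.71°

67.7°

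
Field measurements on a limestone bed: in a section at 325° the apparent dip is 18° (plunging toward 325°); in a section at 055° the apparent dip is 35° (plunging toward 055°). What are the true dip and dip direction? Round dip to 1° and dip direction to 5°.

true dip 38°, dip direction 030°

The two traces are lines in the plane: v₁ = (sin 325°·cos 18°, cos 325°·cos 18°, −sin 18°), v₂ = (sin 55°·cos 35°, cos 55°·cos 35°, −sin 35°).
n = v₁ × v₂ = (0.302, 0.520, 0.779) (taken with n_z > 0).
tan δ = √(n_x²+n_y²)/n_z = 0.601/0.779, so δ = 37.7°.
Dip direction = atan2(0.302, 0.520) = 30° (azimuth of n's horizontal projection).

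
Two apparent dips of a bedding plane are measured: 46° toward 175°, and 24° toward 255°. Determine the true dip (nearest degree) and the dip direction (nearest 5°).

The two traces are lines in the plane: v₁ = (sin 175°·cos 46°, cos 175°·cos 46°, −sin 46°), v₂ = (sin 255°·cos 24°, cos 255°·cos 24°, −sin 24°).
The plane normal is n = v₁ × v₂ ∝ (-0.111, -0.659, 0.625).
Dip δ = arctan(|n_h|/n_z) = arctan(0.669/0.625) = 46.9°.
Dip direction = atan2(-0.111, -0.659) = 190° (azimuth of n's horizontal projection).

true dip 47°, dip direction 190°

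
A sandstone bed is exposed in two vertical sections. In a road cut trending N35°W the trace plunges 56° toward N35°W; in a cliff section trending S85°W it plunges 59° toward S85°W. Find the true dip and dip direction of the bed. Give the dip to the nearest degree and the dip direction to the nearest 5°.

The two traces are lines in the plane: v₁ = (sin 325°·cos 56°, cos 325°·cos 56°, −sin 56°), v₂ = (sin 265°·cos 59°, cos 265°·cos 59°, −sin 59°).
n = v₁ × v₂ = (-0.430, 0.150, 0.249) (taken with n_z > 0).
True dip = arccos(n_z / |n|) = arccos(0.4804) = 61.3°.
Dip direction = azimuth of (n_x, n_y) = atan2(-0.430, 0.150) = 289°.

true dip 61°, dip direction 290°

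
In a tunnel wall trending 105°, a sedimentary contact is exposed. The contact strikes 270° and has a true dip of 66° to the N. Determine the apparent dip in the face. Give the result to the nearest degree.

Angle between strike (270°) and section (105°): β = 15°.
tan(apparent dip) = tan 66° · sin 15° = 0.5813
α = arctan(0.5813) = 30.17°

30°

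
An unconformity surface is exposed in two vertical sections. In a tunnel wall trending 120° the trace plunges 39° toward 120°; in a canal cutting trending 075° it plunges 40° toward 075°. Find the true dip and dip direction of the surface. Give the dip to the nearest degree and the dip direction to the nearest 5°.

true dip 42°, dip direction 095°

Represent each trace as a vector plunging at its apparent dip toward its trend (east-north-up frame): v₁ = (0.673, -0.389, -0.629), v₂ = (0.740, 0.198, -0.643).
Cross product v₁ × v₂ gives the pole to the plane: n ∝ (0.375, -0.033, 0.421).
tan δ = √(n_x²+n_y²)/n_z = 0.376/0.421, so δ = 41.8°.
Dip direction = azimuth of (n_x, n_y) = atan2(0.375, -0.033) = 95°.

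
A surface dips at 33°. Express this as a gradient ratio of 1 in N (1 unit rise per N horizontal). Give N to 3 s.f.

1 : N means tan θ = 1/N, so N = 1/tan 33° = 1/0.6494

1 in 1.54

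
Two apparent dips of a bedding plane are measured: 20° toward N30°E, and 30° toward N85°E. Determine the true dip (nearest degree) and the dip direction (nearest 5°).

true dip 30°, dip direction 080°

The two traces are lines in the plane: v₁ = (sin 30°·cos 20°, cos 30°·cos 20°, −sin 20°), v₂ = (sin 85°·cos 30°, cos 85°·cos 30°, −sin 30°).
n = v₁ × v₂ = (0.381, 0.060, 0.667) (taken with n_z > 0).
Dip δ = arctan(|n_h|/n_z) = arctan(0.386/0.667) = 30.1°.
Dip direction = azimuth of (n_x, n_y) = atan2(0.381, 0.060) = 81°.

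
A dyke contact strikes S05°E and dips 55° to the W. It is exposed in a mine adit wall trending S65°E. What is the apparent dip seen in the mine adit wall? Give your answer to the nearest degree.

51°

The strike is S05°E and the section trends S65°E; the acute angle between them is β = 60°.
tan α = tan 55° × sin 60° = 1.4281 × 0.8660 = 1.2368
α = arctan(1.2368) = 51.04°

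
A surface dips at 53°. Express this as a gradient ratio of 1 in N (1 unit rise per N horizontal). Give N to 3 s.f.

1 in 0.754

1 : N means tan θ = 1/N, so N = 1/tan 53° = 1/1.3270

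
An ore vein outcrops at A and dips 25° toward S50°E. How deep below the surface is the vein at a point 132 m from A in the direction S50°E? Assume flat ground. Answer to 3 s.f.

The hole is directly down-dip from the outcrop, so the down-dip offset is 132 m.
Depth = down-dip offset × tan(dip) = 132.00 × tan 25° = 132.00 × 0.4663
Depth = 61.55 m

61.6 m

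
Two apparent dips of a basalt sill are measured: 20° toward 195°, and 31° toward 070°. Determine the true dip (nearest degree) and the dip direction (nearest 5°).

Represent each trace as a vector plunging at its apparent dip toward its trend (east-north-up frame): v₁ = (-0.243, -0.908, -0.342), v₂ = (0.805, 0.293, -0.515).
Cross product v₁ × v₂ gives the pole to the plane: n ∝ (0.568, -0.401, 0.660).
Dip δ = arctan(|n_h|/n_z) = arctan(0.695/0.660) = 46.5°.
The horizontal component of n points toward azimuth atan2(n_x, n_y) = 125°, the dip direction.

true dip 46°, dip direction 125°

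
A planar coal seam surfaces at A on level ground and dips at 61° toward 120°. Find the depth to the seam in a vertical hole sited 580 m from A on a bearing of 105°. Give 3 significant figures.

The hole lies 15° from the dip direction, so the down-dip offset is 580 × cos 15° = 560.24 m.
Depth = down-dip offset × tan(dip) = 560.24 × tan 61° = 560.24 × 1.8040
Depth = 1010.69 m

1010 m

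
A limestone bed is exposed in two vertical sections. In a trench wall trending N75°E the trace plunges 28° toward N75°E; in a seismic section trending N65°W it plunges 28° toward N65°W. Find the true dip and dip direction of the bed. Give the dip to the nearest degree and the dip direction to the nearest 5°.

Represent each trace as a vector plunging at its apparent dip toward its trend (east-north-up frame): v₁ = (0.853, 0.229, -0.469), v₂ = (-0.800, 0.373, -0.469).
Cross product v₁ × v₂ gives the pole to the plane: n ∝ (0.068, 0.776, 0.501).
True dip = arccos(n_z / |n|) = arccos(0.5410) = 57.2°.
Dip direction = azimuth of (n_x, n_y) = atan2(0.068, 0.776) = 5°.

true dip 57°, dip direction 005°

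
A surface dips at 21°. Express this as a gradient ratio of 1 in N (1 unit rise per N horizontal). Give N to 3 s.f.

1 : N means tan θ = 1/N, so N = 1/tan 21° = 1/0.3839

1 in 2.61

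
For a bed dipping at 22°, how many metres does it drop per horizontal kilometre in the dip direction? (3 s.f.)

drop per km = 1000 × tan 22° = 1000 × 0.4040

404 m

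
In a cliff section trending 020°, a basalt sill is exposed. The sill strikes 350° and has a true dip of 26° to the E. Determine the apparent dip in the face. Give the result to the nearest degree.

Angle between strike (350°) and section (020°): β = 30°.
tan α = tan 26° × sin 30° = 0.4877 × 0.5000 = 0.2439
apparent dip = arctan 0.2439 = 13.71°

14°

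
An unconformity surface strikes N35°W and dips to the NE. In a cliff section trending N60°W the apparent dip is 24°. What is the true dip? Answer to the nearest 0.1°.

The section is 25° from the strike.
tan(true dip) = tan 24° / sin 25° = 1.0535
true dip = arctan 1.0535 = 46.49°

46.5°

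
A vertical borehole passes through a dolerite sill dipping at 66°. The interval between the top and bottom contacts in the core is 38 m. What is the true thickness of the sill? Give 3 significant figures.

True thickness t = h · cos(dip) = 38 × cos 66°
t = 38 × 0.4067 = 15.456 m

15.5 m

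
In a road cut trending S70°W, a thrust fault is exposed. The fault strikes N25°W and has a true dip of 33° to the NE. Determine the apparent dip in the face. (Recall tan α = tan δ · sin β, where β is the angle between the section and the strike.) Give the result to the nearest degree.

Angle between strike (N25°W) and section (S70°W): β = 85°.
tan(apparent dip) = tan 33° · sin 85° = 0.6469
α = arctan(0.6469) = 32.90°

33°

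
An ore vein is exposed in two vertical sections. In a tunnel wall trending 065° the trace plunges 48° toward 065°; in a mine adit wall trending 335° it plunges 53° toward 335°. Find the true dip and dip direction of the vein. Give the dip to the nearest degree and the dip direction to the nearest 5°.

Each apparent-dip line lies in the plane. As unit vectors (x east, y north, z up), v₁ plunges 48°→065° and v₂ plunges 53°→335°.
n = v₁ × v₂ = (0.179, 0.673, 0.403) (taken with n_z > 0).
tan δ = √(n_x²+n_y²)/n_z = 0.697/0.403, so δ = 60.0°.
Dip direction = azimuth of (n_x, n_y) = atan2(0.179, 0.673) = 15°.

true dip 60°, dip direction 015°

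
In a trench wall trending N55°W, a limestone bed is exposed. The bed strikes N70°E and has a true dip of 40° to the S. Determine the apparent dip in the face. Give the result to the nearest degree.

The strike is N70°E and the section trends N55°W; the acute angle between them is β = 55°.
tan(apparent dip) = tan 40° · sin 55° = 0.6874
α = arctan(0.6874) = 34.50°

35°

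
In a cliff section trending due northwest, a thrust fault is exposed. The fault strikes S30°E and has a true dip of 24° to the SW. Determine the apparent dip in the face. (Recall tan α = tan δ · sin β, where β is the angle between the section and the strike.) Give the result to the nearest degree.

7°

The strike is S30°E and the section trends due northwest; the acute angle between them is β = 15°.
tan α = tan 24° × sin 15° = 0.4452 × 0.2588 = 0.1152
apparent dip = arctan 0.1152 = 6.57°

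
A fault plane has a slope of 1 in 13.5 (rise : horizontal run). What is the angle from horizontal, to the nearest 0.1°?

4.2°

tan θ = 1/13.5 = 0.0741
θ = arctan(0.0741) = 4.24°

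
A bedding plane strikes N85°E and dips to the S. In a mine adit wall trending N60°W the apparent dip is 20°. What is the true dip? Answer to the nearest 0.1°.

32.4°

β = acute angle between strike N85°E and section N60°W = 35°.
tan δ = tan α / sin β = tan 20° / sin 35° = 0.3640 / 0.5736 = 0.6346
δ = arctan(0.6346) = 32.40°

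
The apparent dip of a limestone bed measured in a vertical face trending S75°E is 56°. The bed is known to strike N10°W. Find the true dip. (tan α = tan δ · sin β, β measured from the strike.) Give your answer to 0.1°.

58.6°

The section is 65° from the strike.
tan δ = tan α / sin β = tan 56° / sin 65° = 1.4826 / 0.9063 = 1.6358
true dip = arctan 1.6358 = 58.56°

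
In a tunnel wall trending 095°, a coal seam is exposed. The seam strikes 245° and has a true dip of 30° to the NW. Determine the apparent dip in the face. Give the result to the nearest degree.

16°

The strike is 245° and the section trends 095°; the acute angle between them is β = 30°.
tan(apparent dip) = tan 30° · sin 30° = 0.2887
α = arctan(0.2887) = 16.10°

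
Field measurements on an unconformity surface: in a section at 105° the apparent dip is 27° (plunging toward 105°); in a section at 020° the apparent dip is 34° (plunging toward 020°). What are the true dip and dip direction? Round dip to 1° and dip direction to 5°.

true dip 39°, dip direction 055°

Each apparent-dip line lies in the plane. As unit vectors (x east, y north, z up), v₁ plunges 27°→105° and v₂ plunges 34°→020°.
The plane normal is n = v₁ × v₂ ∝ (0.483, 0.353, 0.736).
Dip δ = arctan(|n_h|/n_z) = arctan(0.598/0.736) = 39.1°.
Dip direction = azimuth of (n_x, n_y) = atan2(0.483, 0.353) = 54°.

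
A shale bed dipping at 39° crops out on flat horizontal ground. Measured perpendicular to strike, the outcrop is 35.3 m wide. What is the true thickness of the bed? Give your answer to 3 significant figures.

True thickness t = w · sin(dip) = 35.3 × sin 39°
t = 35.3 × 0.6293 = 22.215 m

22.2 m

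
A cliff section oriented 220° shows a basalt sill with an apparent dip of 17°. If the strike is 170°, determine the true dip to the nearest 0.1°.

The section is 50° from the strike.
tan(true dip) = tan 17° / sin 50° = 0.3991
δ = arctan(0.3991) = 21.76°

21.8°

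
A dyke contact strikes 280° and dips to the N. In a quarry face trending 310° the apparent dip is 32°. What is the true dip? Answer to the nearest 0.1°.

51.3°

β = acute angle between strike 280° and section 310° = 30°.
tan δ = tan α / sin β = tan 32° / sin 30° = 0.6249 / 0.5000 = 1.2497
δ = arctan(1.2497) = 51.33°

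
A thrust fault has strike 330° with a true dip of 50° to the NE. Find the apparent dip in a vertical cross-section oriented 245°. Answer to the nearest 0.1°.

49.9°

The strike is 330° and the section trends 245°; the acute angle between them is β = 85°.
tan(apparent dip) = tan 50° · sin 85° = 1.1872
α = arctan(1.1872) = 49.89°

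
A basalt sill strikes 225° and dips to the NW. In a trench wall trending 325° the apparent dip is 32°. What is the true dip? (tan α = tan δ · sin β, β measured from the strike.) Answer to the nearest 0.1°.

The section is 80° from the strike.
tan δ = tan α / sin β = tan 32° / sin 80° = 0.6249 / 0.9848 = 0.6345
δ = arctan(0.6345) = 32.40°

32.4°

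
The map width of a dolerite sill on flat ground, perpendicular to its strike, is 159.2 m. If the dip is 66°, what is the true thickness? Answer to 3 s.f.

145 m

True thickness t = w · sin(dip) = 159.2 × sin 66°
t = 159.2 × 0.9135 = 145.436 m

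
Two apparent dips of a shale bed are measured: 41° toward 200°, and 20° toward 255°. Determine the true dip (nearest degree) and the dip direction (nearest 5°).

true dip 41°, dip direction 190°

The two traces are lines in the plane: v₁ = (sin 200°·cos 41°, cos 200°·cos 41°, −sin 41°), v₂ = (sin 255°·cos 20°, cos 255°·cos 20°, −sin 20°).
n = v₁ × v₂ = (-0.083, -0.507, 0.581) (taken with n_z > 0).
True dip = arccos(n_z / |n|) = arccos(0.7490) = 41.5°.
Dip direction = azimuth of (n_x, n_y) = atan2(-0.083, -0.507) = 189°.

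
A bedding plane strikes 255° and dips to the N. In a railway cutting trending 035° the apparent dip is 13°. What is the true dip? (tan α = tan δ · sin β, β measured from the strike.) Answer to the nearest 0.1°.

19.8°

The section is 40° from the strike.
tan δ = tan α / sin β = tan 13° / sin 40° = 0.2309 / 0.6428 = 0.3592
δ = arctan(0.3592) = 19.76°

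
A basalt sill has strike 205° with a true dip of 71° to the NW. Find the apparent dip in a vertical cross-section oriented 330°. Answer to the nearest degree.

67°

The section lies 55° from the strike.
tan(apparent dip) = tan 71° · sin 55° = 2.3790
α = arctan(2.3790) = 67.20°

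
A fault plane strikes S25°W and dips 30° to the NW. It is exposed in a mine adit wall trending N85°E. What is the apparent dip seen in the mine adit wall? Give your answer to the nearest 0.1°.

26.6°

Angle between strike (S25°W) and section (N85°E): β = 60°.
tan α = tan 30° × sin 60° = 0.5774 × 0.8660 = 0.5000
α = arctan(0.5000) = 26.57°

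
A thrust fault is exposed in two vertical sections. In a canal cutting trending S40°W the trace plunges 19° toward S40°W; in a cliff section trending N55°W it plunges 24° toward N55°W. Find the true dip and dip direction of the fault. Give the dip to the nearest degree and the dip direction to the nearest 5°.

true dip 28°, dip direction 270°

The two traces are lines in the plane: v₁ = (sin 220°·cos 19°, cos 220°·cos 19°, −sin 19°), v₂ = (sin 305°·cos 24°, cos 305°·cos 24°, −sin 24°).
Cross product v₁ × v₂ gives the pole to the plane: n ∝ (-0.465, 0.004, 0.860).
Dip δ = arctan(|n_h|/n_z) = arctan(0.465/0.860) = 28.4°.
The horizontal component of n points toward azimuth atan2(n_x, n_y) = 270°, the dip direction.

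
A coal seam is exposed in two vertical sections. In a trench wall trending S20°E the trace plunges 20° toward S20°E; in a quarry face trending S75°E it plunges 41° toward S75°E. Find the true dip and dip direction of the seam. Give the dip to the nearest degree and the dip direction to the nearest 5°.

The two traces are lines in the plane: v₁ = (sin 160°·cos 20°, cos 160°·cos 20°, −sin 20°), v₂ = (sin 105°·cos 41°, cos 105°·cos 41°, −sin 41°).
n = v₁ × v₂ = (0.513, -0.038, 0.581) (taken with n_z > 0).
Dip δ = arctan(|n_h|/n_z) = arctan(0.514/0.581) = 41.5°.
Dip direction = azimuth of (n_x, n_y) = atan2(0.513, -0.038) = 94°.

true dip 41°, dip direction 095°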